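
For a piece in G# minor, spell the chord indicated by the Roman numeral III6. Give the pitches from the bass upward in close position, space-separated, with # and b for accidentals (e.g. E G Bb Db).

The numeral's case and figure indicate a major triad. In G# minor its root, scale degree 3, is B.
Stacking thirds from B gives B-D#-F#.
The figured bass 6 indicates first inversion, placing the third (D#) in the bass: D#-F#-B.

D# F# B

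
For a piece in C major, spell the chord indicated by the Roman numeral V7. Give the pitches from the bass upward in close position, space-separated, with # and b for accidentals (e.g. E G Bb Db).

The numeral's case and figure indicate a dominant seventh chord. In C major its root, scale degree 5, is G.
That chord is spelled G-B-D-F.

G B D F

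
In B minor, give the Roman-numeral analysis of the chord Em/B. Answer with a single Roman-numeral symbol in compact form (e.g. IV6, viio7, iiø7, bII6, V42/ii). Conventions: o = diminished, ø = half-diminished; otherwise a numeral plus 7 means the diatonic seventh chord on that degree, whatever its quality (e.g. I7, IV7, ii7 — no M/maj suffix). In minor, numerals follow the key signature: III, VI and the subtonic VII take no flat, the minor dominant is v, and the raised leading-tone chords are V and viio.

Stacked in thirds the chord is E-G-B: a minor triad on E.
E is scale degree 4 in B minor, and a minor triad on that degree is written iv.
With B in the bass the chord is in second inversion, so the figured bass is 64.

iv64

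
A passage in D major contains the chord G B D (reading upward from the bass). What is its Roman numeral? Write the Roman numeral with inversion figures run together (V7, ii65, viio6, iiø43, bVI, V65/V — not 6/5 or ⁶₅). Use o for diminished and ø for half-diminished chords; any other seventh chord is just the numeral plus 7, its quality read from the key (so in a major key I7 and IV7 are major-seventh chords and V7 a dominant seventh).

IV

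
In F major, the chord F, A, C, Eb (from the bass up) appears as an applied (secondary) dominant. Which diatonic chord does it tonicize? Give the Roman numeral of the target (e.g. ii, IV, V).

IV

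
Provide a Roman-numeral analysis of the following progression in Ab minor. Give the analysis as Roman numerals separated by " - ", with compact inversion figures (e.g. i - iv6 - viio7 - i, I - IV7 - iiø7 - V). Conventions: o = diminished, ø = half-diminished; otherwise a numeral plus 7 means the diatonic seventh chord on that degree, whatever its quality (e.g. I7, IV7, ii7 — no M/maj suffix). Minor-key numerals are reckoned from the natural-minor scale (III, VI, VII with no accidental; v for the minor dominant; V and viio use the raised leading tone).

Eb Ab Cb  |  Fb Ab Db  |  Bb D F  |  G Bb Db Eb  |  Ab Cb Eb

Eb-Ab-Cb: minor triad on Ab = scale degree 1 → i64.
Fb-Ab-Db: minor triad on Db = scale degree 4 → iv6.
Bb-D-F is the secondary dominant of V (major triad on Bb): V/V.
G-Bb-Db-Eb: root Eb is the dominant; dominant seventh chord there is V65.
Ab-Cb-Eb: root Ab is the tonic; minor triad there is i.

i64 - iv6 - V/V - V65 - i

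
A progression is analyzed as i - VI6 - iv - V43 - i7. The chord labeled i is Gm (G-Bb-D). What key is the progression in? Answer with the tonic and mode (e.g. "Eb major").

G minor

The chord Gm is a minor triad rooted on G; its label is i.
If G is scale degree 1 and the mode makes that degree carry a minor triad, the tonic is G and the mode is minor.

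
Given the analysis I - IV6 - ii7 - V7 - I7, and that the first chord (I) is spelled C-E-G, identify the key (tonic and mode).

The chord C is a major triad rooted on C; its label is I.
If C is scale degree 1 and the mode makes that degree carry a major triad, the tonic is C and the mode is major.

C major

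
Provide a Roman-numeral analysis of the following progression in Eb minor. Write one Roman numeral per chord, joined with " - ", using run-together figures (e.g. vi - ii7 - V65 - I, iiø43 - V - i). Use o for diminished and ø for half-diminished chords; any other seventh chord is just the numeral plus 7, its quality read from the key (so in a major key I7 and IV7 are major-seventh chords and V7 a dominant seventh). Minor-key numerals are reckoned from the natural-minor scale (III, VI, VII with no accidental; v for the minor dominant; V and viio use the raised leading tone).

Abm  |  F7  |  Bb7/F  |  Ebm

iv - V7/V - V43 - i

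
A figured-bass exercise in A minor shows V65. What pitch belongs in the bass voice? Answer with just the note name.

V in A minor has root E; the chord is E-G#-B-D.
The figure 65 means first inversion — the third is in the bass.

G#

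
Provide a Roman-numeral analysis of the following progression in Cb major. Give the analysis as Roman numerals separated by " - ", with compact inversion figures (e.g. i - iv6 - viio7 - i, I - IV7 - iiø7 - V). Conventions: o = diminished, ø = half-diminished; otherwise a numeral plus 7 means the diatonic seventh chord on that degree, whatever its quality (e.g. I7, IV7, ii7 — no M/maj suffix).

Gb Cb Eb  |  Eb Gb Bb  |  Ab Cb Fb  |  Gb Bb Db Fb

I64 - iii - IV6 - V7

Gb-Cb-Eb has root Cb, degree 1 in Cb major, so I64.
Eb-Gb-Bb has root Eb, degree 3 in Cb major, so iii.
Ab-Cb-Fb: major triad on Fb = scale degree 4 → IV6.
Gb-Bb-Db-Fb: dominant seventh chord on Gb = scale degree 5 → V7.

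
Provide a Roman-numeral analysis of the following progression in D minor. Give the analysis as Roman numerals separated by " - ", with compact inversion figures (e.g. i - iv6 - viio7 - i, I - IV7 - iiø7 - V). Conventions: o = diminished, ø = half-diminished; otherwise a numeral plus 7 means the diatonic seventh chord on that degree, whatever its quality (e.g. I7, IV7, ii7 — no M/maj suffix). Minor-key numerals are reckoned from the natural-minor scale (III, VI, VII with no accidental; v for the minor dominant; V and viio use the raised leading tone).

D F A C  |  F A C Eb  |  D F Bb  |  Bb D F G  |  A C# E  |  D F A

i7 - V7/VI - VI6 - iv65 - V - i

D-F-A-C: minor seventh chord on D = scale degree 1 → i7.
F-A-C-Eb: a dominant seventh chord on F, the applied dominant of VI → V7/VI.
D-F-Bb: root Bb is the submediant; major triad there is VI6.
Bb-D-F-G: root G is the subdominant; minor seventh chord there is iv65.
A-C#-E has root A, degree 5 in D minor, so V.
D-F-A: minor triad on D = scale degree 1 → i.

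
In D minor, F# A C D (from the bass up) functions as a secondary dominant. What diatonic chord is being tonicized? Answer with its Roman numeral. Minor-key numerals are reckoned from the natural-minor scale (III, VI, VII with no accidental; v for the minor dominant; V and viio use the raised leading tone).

iv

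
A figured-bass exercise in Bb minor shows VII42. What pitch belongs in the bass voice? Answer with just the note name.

Gb

VII in Bb minor has root Ab; the chord is Ab-C-Eb-Gb.
The figure 42 means third inversion — the seventh is in the bass.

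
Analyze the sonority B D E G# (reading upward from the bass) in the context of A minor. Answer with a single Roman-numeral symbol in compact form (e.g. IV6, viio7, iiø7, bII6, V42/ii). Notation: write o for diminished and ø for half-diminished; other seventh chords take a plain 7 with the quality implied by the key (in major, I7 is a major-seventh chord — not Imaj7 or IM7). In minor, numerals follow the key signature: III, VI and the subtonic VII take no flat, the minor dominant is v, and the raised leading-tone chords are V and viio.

The pitches E-G#-B-D form a dominant seventh chord rooted on E.
In A minor, E is the dominant; the diatonic dominant seventh chord there is V7.
With B in the bass the chord is in second inversion, so the figured bass is 43.

V43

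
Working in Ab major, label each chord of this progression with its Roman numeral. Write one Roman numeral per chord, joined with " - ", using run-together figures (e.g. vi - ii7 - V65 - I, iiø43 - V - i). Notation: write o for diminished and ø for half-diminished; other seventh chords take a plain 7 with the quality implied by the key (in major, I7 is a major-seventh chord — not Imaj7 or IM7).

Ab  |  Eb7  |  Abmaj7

Ab: major triad on Ab = scale degree 1 → I.
Eb7: dominant seventh chord on Eb = scale degree 5 → V7.
Abmaj7: root Ab is the tonic; major seventh chord there is I7.

I - V7 - I7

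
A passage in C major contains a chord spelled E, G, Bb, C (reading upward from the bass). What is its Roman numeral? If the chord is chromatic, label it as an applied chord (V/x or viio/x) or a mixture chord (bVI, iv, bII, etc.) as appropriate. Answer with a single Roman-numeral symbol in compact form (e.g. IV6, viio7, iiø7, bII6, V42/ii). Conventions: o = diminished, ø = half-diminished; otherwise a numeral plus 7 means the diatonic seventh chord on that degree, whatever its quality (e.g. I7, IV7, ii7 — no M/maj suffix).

Stacked in thirds the chord is C-E-G-Bb: a dominant seventh chord on C.
C is not a diatonic chord root with this quality in C major, but it lies a perfect fifth above F (IV), so the chord functions as an applied dominant of IV.
With E in the bass the chord is in first inversion, so the figured bass is 65.

V65/IV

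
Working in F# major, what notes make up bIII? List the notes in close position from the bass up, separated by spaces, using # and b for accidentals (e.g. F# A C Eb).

A C# E

bIII is a major triad on the lowered third degree, borrowed from the parallel minor. In F# major that root is A.
So the chord is A-C#-E.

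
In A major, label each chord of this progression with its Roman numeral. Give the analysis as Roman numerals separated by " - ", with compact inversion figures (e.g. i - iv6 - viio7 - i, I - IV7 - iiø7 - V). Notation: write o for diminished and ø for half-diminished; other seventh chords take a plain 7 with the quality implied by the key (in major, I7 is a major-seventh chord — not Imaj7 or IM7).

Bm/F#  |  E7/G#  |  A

ii64 - V65 - I

Bm/F#: root B is the supertonic; minor triad there is ii64.
E7/G# has root E, degree 5 in A major, so V65.
A: major triad on A = scale degree 1 → I.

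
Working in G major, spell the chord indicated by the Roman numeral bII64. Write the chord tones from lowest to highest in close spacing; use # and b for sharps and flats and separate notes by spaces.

Scale degree 2 in G major is A; lowering it a half step gives Ab. bII64 is the Neapolitan chord — a major triad on the lowered second degree.
So the chord is Ab-C-Eb.
The figured bass 64 indicates second inversion, placing the fifth (Eb) in the bass: Eb-Ab-C.

Eb Ab C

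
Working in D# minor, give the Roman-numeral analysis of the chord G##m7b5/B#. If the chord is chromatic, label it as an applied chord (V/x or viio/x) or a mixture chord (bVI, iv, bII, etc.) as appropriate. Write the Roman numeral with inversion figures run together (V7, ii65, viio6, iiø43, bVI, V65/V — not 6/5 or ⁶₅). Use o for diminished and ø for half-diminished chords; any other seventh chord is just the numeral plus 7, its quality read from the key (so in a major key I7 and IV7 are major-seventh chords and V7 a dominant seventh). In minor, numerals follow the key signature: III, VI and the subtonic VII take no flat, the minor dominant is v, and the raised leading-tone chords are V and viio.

viiø65/V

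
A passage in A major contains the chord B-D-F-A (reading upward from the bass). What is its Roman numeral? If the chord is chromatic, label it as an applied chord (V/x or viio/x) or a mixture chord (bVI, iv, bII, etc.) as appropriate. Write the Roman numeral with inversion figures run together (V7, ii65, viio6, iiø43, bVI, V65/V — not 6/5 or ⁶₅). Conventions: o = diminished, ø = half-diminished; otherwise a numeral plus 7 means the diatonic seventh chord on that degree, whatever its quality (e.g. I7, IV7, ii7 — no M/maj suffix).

The pitches B-D-F-A form a half-diminished seventh chord rooted on B.
B is the second degree of A major. This is the half-diminished supertonic seventh, borrowed from the parallel minor.

iiø7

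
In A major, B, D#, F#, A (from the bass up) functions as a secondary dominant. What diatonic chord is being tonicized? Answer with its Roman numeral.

V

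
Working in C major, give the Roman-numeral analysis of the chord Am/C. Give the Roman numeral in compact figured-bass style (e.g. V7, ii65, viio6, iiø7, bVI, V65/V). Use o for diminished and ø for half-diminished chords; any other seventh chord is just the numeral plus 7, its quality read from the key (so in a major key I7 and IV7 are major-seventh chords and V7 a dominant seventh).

The pitches A-C-E form a minor triad rooted on A.
A is scale degree 6 in C major, and a minor triad on that degree is written vi.
With C in the bass the chord is in first inversion, so the figured bass is 6.

vi6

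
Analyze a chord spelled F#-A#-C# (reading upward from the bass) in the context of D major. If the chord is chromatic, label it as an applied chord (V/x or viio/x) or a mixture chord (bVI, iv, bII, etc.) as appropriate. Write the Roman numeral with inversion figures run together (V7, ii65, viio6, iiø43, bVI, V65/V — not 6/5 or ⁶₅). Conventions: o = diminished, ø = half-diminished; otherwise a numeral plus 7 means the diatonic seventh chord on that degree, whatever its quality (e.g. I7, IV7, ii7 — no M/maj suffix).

V/vi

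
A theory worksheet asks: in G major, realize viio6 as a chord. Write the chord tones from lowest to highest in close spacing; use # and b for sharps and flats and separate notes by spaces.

A C F#

The numeral's case and figure indicate a diminished triad. In G major its root, scale degree 7, is F#.
That chord is spelled F#-A-C.
With the 6 figure the chord is in first inversion; from the bass A upward in close position it reads A-C-F#.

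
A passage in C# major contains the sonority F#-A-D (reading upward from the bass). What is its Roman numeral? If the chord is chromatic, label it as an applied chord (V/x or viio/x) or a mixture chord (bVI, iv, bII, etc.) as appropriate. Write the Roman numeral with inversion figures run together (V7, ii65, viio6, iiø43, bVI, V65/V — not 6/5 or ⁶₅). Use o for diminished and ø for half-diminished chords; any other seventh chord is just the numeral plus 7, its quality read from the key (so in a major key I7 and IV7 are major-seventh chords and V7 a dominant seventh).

bII6

Stacked in thirds the chord is D-F#-A: a major triad on D.
D is the lowered second degree of C# major (diatonic 2 would be D#). This is the Neapolitan sixth — a major triad on the lowered second degree, here in its customary first inversion.
With F# in the bass the chord is in first inversion, so the figured bass is 6.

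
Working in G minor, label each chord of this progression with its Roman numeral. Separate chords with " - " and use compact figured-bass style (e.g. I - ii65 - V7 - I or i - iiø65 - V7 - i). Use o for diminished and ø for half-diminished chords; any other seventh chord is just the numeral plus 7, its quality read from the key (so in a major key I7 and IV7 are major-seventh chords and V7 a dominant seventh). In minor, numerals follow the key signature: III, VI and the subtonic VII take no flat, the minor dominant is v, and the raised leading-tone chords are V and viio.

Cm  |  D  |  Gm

iv - V - i

Cm: root C is the subdominant; minor triad there is iv.
D: root D is the dominant; major triad there is V.
Gm: root G is the tonic; minor triad there is i.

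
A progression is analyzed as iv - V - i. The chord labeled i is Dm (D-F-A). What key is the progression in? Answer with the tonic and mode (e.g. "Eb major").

The anchor chord is a minor triad on D, labeled i.
If D is scale degree 1 and the mode makes that degree carry a minor triad, the tonic is D and the mode is minor.

D minor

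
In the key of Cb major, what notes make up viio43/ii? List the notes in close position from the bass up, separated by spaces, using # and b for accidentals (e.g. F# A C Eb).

The slash marks an applied leading-tone chord: viio of ii. In Cb major, ii is Db, so the leading tone to it is C, a half step below.
Building a fully diminished seventh chord on C gives C-Eb-Gb-Bbb.
The figured bass 43 indicates second inversion, placing the fifth (Gb) in the bass: Gb-Bbb-C-Eb.

Gb Bbb C Eb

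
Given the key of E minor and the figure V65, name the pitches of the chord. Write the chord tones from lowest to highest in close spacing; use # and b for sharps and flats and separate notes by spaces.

D# F# A B

In E minor, scale degree 5 is B. The dominant is major (leading tone raised), so V is a dominant seventh chord.
That chord is spelled B-D#-F#-A.
The figured bass 65 indicates first inversion, placing the third (D#) in the bass: D#-F#-A-B.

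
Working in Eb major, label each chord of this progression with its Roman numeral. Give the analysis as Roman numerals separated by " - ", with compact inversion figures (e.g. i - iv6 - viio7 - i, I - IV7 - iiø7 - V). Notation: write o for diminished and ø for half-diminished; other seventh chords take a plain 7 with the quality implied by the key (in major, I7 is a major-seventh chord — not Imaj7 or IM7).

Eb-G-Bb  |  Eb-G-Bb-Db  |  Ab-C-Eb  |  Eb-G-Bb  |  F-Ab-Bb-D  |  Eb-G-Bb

Eb-G-Bb: root Eb is the tonic; major triad there is I.
Eb-G-Bb-Db: a dominant seventh chord on Eb, the applied dominant of IV → V7/IV.
Ab-C-Eb has root Ab, degree 4 in Eb major, so IV.
Eb-G-Bb: root Eb is the tonic; major triad there is I.
F-Ab-Bb-D has root Bb, degree 5 in Eb major, so V43.
Eb-G-Bb has root Eb, degree 1 in Eb major, so I.

I - V7/IV - IV - I - V43 - I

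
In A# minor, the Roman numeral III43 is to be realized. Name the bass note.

G#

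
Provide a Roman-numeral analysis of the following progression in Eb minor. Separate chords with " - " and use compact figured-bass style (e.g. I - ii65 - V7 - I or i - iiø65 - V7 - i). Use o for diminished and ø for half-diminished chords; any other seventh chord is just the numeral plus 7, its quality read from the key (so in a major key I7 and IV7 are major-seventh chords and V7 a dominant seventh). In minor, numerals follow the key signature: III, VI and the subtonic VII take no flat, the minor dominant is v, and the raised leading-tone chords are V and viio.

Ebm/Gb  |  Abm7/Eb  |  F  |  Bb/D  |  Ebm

i6 - iv43 - V/V - V6 - i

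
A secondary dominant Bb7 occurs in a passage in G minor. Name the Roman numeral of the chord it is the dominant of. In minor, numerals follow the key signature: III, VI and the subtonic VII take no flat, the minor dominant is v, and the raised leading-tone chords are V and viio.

The chord is a dominant seventh chord on Bb.
A dominant resolves down a perfect fifth: Bb → Eb. In G minor, Eb is scale degree 6, i.e. VI.

VI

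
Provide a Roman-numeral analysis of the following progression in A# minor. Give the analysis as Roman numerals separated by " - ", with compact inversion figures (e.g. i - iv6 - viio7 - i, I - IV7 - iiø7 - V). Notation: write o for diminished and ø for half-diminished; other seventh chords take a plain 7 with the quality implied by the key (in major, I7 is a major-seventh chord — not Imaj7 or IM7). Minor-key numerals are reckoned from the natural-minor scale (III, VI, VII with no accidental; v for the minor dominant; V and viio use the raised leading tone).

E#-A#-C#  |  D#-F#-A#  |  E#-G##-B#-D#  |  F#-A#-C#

E#-A#-C# has root A#, degree 1 in A# minor, so i64.
D#-F#-A#: minor triad on D# = scale degree 4 → iv.
E#-G##-B#-D#: root E# is the dominant; dominant seventh chord there is V7.
F#-A#-C#: major triad on F# = scale degree 6 → VI.

i64 - iv - V7 - VI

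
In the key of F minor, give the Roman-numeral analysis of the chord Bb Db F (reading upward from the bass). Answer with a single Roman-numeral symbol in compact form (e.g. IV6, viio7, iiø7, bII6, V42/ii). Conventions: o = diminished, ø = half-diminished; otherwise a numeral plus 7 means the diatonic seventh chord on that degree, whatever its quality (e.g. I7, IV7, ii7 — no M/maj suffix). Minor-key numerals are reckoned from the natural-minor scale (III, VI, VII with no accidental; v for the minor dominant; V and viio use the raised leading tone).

iv

The pitches Bb-Db-F form a minor triad rooted on Bb.
In F minor, Bb is the subdominant; the diatonic minor triad there is iv.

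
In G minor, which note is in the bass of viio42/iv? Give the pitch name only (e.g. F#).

Ab

The applied chord viio42/iv is rooted on B: B-D-F-Ab.
The figure 42 means third inversion — the seventh is in the bass.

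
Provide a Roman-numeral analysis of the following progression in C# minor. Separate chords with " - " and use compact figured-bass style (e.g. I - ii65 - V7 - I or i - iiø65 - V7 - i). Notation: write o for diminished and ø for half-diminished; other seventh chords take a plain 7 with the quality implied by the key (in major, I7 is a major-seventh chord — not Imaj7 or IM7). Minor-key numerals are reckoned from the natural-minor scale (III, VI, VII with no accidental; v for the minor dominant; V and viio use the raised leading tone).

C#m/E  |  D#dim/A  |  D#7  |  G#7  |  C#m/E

C#m/E has root C#, degree 1 in C# minor, so i6.
D#dim/A: root D# is the supertonic; diminished triad there is iio64.
D#7 is the secondary dominant of V (dominant seventh chord on D#): V7/V.
G#7 has root G#, degree 5 in C# minor, so V7.
C#m/E: minor triad on C# = scale degree 1 → i6.

i6 - iio64 - V7/V - V7 - i6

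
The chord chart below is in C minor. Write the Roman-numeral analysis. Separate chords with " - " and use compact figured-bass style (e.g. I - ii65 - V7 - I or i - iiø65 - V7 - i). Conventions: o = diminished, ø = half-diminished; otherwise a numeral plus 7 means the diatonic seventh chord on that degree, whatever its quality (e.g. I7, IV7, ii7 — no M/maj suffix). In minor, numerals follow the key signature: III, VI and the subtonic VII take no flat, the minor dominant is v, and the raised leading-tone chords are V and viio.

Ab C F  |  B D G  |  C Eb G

iv6 - V6 - i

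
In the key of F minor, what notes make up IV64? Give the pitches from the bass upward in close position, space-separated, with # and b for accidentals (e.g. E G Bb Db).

Scale degree 4 in F minor is Bb; here the chord built on it is altered to a major triad. IV64 is the major subdominant, borrowed from the parallel major.
So the chord is Bb-D-F.
With the 64 figure the chord is in second inversion; from the bass F upward in close position it reads F-Bb-D.

F Bb D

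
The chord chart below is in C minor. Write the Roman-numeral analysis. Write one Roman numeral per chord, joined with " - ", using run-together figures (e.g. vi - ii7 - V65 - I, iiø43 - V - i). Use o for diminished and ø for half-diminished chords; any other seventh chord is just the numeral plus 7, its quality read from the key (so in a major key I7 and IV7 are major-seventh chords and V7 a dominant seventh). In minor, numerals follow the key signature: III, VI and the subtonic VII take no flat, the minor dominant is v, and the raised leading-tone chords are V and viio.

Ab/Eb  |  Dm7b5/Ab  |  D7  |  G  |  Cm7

Ab/Eb: major triad on Ab = scale degree 6 → VI64.
Dm7b5/Ab has root D, degree 2 in C minor, so iiø43.
D7: a dominant seventh chord on D, the applied dominant of V → V7/V.
G has root G, degree 5 in C minor, so V.
Cm7: minor seventh chord on C = scale degree 1 → i7.

VI64 - iiø43 - V7/V - V - i7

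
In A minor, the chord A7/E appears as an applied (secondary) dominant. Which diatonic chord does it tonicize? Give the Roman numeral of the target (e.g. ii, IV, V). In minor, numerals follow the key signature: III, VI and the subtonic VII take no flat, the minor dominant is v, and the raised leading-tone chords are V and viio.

The chord is a dominant seventh chord on A.
A dominant resolves down a perfect fifth: A → D. In A minor, D is scale degree 4, i.e. iv.

iv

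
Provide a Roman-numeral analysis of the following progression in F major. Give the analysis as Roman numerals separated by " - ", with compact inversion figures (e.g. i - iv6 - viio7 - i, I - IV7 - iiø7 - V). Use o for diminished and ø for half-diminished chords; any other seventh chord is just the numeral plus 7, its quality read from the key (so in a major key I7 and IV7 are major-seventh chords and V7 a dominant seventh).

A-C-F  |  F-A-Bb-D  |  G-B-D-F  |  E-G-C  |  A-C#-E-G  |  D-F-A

I6 - IV43 - V7/V - V6 - V7/vi - vi

A-C-F: major triad on F = scale degree 1 → I6.
F-A-Bb-D: root Bb is the subdominant; major seventh chord there is IV43.
G-B-D-F: a dominant seventh chord on G, the applied dominant of V → V7/V.
E-G-C: major triad on C = scale degree 5 → V6.
A-C#-E-G is the secondary dominant of vi (dominant seventh chord on A): V7/vi.
D-F-A: minor triad on D = scale degree 6 → vi.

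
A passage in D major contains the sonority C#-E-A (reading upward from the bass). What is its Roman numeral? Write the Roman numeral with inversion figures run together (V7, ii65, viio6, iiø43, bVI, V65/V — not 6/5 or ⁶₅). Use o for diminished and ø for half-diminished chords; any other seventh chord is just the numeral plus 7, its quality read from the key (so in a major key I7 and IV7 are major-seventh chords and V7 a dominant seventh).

V6

The pitches A-C#-E form a major triad rooted on A.
A is scale degree 5 in D major, and a major triad on that degree is written V.
With C# in the bass the chord is in first inversion, so the figured bass is 6.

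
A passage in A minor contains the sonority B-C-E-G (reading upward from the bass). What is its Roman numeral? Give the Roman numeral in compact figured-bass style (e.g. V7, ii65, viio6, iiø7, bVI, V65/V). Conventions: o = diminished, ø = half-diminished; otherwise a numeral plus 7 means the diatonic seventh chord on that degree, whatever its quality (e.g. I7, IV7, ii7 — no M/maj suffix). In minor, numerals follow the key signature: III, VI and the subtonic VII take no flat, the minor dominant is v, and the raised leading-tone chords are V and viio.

Stacked in thirds the chord is C-E-G-B: a major seventh chord on C.
C is scale degree 3 in A minor, and a major seventh chord on that degree is written III7.
With B in the bass the chord is in third inversion, so the figured bass is 42.

III42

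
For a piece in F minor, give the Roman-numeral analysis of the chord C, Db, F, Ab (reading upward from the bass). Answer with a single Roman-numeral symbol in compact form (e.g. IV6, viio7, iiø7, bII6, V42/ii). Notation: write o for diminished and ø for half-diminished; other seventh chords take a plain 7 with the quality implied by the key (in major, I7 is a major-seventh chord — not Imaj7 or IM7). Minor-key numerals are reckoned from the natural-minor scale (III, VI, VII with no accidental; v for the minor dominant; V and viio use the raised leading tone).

The pitches Db-F-Ab-C form a major seventh chord rooted on Db.
In F minor, Db is the submediant; the diatonic major seventh chord there is VI7.
With C in the bass the chord is in third inversion, so the figured bass is 42.

VI42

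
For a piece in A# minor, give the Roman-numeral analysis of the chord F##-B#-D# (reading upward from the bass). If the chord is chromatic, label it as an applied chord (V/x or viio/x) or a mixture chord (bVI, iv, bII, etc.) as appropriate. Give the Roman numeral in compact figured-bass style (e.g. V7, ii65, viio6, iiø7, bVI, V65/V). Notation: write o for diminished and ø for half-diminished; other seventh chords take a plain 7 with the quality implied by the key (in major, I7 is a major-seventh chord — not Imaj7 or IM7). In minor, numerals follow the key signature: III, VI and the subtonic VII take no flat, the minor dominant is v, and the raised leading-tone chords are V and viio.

The pitches B#-D#-F## form a minor triad rooted on B#.
B# is the second degree of A# minor. This is the minor supertonic, borrowed from the parallel major (the Dorian ii).
With F## in the bass the chord is in second inversion, so the figured bass is 64.

ii64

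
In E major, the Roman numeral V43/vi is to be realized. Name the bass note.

The applied chord V43/vi is rooted on G#: G#-B#-D#-F#.
The figure 43 means second inversion — the fifth is in the bass.

D#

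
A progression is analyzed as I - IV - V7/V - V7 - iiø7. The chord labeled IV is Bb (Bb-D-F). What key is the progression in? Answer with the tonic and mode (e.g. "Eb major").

F major

The anchor chord is a major triad on Bb, labeled IV.
Counting down 3 scale steps from Bb places the tonic on F; a major triad on degree 4 is diatonic only in major.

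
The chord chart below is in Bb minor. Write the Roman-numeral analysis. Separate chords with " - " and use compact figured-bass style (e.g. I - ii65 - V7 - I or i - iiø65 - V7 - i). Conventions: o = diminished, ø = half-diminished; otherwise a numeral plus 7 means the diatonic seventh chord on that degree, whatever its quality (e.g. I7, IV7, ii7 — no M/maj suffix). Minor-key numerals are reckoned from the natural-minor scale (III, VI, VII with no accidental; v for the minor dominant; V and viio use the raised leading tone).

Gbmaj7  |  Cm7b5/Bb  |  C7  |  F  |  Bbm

VI7 - iiø42 - V7/V - V - i

Gbmaj7 has root Gb, degree 6 in Bb minor, so VI7.
Cm7b5/Bb: half-diminished seventh chord on C = scale degree 2 → iiø42.
C7 is the secondary dominant of V (dominant seventh chord on C): V7/V.
F has root F, degree 5 in Bb minor, so V.
Bbm: root Bb is the tonic; minor triad there is i.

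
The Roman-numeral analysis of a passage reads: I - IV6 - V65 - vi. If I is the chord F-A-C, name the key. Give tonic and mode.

F major

The chord F is a major triad rooted on F; its label is I.
If F is scale degree 1 and the mode makes that degree carry a major triad, the tonic is F and the mode is major.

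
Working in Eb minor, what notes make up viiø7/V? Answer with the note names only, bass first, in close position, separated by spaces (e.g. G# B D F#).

A C Eb G

viiø7/V is a secondary leading-tone chord. The target V is Bb in Eb minor; the applied chord is rooted a semitone below, on A.
Building a half-diminished seventh chord on A gives A-C-Eb-G.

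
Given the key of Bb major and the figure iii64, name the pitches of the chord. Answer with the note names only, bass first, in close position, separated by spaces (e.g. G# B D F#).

A D F

The numeral's case and figure indicate a minor triad. In Bb major its root, scale degree 3, is D.
That chord is spelled D-F-A.
With the 64 figure the chord is in second inversion; from the bass A upward in close position it reads A-D-F.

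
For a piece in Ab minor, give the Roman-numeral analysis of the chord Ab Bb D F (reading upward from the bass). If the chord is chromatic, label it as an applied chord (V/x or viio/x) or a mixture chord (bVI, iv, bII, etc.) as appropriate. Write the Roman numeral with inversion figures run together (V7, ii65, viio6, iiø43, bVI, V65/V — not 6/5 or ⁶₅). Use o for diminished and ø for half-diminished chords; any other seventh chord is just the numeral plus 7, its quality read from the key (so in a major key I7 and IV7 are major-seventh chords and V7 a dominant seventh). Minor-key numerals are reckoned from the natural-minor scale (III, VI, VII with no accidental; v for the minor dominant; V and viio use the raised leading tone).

The pitches Bb-D-F-Ab form a dominant seventh chord rooted on Bb.
Bb is not a diatonic chord root with this quality in Ab minor, but it lies a perfect fifth above Eb (V), so the chord functions as an applied dominant of V.
With Ab in the bass the chord is in third inversion, so the figured bass is 42.

V42/V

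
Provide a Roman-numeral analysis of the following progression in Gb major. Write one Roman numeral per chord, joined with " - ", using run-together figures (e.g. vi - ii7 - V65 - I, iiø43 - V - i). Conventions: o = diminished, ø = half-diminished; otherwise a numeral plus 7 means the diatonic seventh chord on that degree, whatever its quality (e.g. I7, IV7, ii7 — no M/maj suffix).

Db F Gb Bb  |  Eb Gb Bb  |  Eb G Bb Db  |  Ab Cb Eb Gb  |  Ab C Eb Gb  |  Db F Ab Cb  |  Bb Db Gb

Db-F-Gb-Bb has root Gb, degree 1 in Gb major, so I43.
Eb-Gb-Bb: root Eb is the submediant; minor triad there is vi.
Eb-G-Bb-Db is the secondary dominant of ii (dominant seventh chord on Eb): V7/ii.
Ab-Cb-Eb-Gb has root Ab, degree 2 in Gb major, so ii7.
Ab-C-Eb-Gb: a dominant seventh chord on Ab, the applied dominant of V → V7/V.
Db-F-Ab-Cb has root Db, degree 5 in Gb major, so V7.
Bb-Db-Gb: root Gb is the tonic; major triad there is I6.

I43 - vi - V7/ii - ii7 - V7/V - V7 - I6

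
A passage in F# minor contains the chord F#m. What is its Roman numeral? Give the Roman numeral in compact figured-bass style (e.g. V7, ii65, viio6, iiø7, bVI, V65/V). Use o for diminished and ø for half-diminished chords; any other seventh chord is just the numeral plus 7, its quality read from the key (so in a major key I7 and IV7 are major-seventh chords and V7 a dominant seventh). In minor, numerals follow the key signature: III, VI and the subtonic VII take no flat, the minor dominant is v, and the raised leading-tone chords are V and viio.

The pitches F#-A-C# form a minor triad rooted on F#.
In F# minor, F# is the tonic; the diatonic minor triad there is i.

i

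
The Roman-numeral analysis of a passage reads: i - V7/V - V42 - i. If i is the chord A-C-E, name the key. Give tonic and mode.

A minor

The chord Am is a minor triad rooted on A; its label is i.
If A is scale degree 1 and the mode makes that degree carry a minor triad, the tonic is A and the mode is minor.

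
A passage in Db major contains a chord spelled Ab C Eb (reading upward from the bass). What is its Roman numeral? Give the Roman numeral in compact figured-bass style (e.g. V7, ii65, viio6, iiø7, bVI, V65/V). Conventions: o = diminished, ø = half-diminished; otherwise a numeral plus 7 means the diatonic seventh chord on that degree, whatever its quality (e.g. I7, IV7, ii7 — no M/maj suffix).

Stacked in thirds the chord is Ab-C-Eb: a major triad on Ab.
Ab is scale degree 5 in Db major, and a major triad on that degree is written V.

V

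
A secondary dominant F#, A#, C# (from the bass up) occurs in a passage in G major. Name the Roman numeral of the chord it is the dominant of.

The chord is a major triad on F#.
A dominant resolves down a perfect fifth: F# → B. In G major, B is scale degree 3, i.e. iii.

iii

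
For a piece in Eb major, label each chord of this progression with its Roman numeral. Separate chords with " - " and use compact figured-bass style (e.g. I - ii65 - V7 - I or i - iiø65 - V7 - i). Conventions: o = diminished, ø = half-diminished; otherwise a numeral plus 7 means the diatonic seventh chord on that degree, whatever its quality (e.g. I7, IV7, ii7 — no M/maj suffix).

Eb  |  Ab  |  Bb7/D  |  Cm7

I - IV - V65 - vi7

Eb: root Eb is the tonic; major triad there is I.
Ab: major triad on Ab = scale degree 4 → IV.
Bb7/D: dominant seventh chord on Bb = scale degree 5 → V65.
Cm7 has root C, degree 6 in Eb major, so vi7.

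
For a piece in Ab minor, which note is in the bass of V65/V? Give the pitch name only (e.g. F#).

D

The applied chord V65/V is rooted on Bb: Bb-D-F-Ab.
The figure 65 means first inversion — the third is in the bass.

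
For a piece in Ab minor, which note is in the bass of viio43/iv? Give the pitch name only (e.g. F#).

The applied chord viio43/iv is rooted on C: C-Eb-Gb-Bbb.
The figure 43 means second inversion — the fifth is in the bass.

Gb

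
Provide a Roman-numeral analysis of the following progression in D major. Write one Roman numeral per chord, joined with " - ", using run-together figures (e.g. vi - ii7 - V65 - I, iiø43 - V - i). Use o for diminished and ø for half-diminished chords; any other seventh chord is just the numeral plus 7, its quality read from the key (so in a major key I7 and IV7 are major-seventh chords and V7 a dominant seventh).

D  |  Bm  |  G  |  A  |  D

I - vi - IV - V - I

D: root D is the tonic; major triad there is I.
Bm: root B is the submediant; minor triad there is vi.
G: root G is the subdominant; major triad there is IV.
A has root A, degree 5 in D major, so V.
D: root D is the tonic; major triad there is I.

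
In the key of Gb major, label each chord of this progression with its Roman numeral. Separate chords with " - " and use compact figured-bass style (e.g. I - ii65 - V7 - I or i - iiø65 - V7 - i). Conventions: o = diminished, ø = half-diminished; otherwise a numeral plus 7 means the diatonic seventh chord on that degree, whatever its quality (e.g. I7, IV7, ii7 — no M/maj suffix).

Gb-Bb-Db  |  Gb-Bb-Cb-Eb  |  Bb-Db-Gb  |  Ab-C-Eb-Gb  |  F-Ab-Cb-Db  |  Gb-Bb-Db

I - IV43 - I6 - V7/V - V65 - I

Gb-Bb-Db: root Gb is the tonic; major triad there is I.
Gb-Bb-Cb-Eb: major seventh chord on Cb = scale degree 4 → IV43.
Bb-Db-Gb: root Gb is the tonic; major triad there is I6.
Ab-C-Eb-Gb: chromatic; Ab is V of V, so V7/V.
F-Ab-Cb-Db: root Db is the dominant; dominant seventh chord there is V65.
Gb-Bb-Db: major triad on Gb = scale degree 1 → I.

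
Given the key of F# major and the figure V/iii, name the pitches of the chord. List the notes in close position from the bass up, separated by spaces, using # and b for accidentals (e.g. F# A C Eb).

E# G## B#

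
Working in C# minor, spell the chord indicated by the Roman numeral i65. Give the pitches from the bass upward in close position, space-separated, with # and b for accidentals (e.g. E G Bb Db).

E G# B C#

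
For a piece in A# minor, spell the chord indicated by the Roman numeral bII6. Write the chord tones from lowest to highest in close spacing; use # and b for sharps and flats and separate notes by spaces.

bII6 is the Neapolitan sixth — a major triad on the lowered second degree, here in its customary first inversion. In A# minor that root is B.
So the chord is B-D#-F#, a major triad.
The figured bass 6 indicates first inversion, placing the third (D#) in the bass: D#-F#-B.

D# F# B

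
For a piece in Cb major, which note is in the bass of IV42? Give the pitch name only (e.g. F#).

Eb

IV in Cb major has root Fb; the chord is Fb-Ab-Cb-Eb.
The figure 42 means third inversion — the seventh is in the bass.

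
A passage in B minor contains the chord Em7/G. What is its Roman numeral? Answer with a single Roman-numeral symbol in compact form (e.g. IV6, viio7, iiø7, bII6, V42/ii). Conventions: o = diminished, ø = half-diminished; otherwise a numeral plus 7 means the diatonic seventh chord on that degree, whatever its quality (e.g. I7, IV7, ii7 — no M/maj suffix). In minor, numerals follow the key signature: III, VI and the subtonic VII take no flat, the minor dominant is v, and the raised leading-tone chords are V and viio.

Stacked in thirds the chord is E-G-B-D: a minor seventh chord on E.
E is scale degree 4 in B minor, and a minor seventh chord on that degree is written iv7.
With G in the bass the chord is in first inversion, so the figured bass is 65.

iv65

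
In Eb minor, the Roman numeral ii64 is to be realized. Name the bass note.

ii in Eb minor has root F; the chord is F-Ab-C.
The figure 64 means second inversion — the fifth is in the bass.

C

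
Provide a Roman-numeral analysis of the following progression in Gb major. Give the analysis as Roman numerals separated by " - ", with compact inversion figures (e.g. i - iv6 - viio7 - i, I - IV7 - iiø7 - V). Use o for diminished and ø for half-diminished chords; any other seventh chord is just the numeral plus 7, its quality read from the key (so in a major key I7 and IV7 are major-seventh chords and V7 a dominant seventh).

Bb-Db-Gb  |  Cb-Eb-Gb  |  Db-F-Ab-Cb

I6 - IV - V7

Bb-Db-Gb has root Gb, degree 1 in Gb major, so I6.
Cb-Eb-Gb: major triad on Cb = scale degree 4 → IV.
Db-F-Ab-Cb has root Db, degree 5 in Gb major, so V7.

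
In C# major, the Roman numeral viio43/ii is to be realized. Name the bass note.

G#

The applied chord viio43/ii is rooted on C##: C##-E#-G#-B.
The figure 43 means second inversion — the fifth is in the bass.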